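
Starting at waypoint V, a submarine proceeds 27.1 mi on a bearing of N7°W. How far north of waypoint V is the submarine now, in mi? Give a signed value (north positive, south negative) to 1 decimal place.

Leg 1 (N7°W, 27.1 mi): east 27.1 sin 353° = -3.30, north 27.1 cos 353° = 26.90
Net north component: 26.90 mi.

26.9 mi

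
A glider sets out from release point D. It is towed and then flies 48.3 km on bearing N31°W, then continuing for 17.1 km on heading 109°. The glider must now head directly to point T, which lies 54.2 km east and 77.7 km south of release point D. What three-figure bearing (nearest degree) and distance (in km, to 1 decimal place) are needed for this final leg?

Leg 1 (N31°W, 48.3 km): east 48.3 sin 329° = -24.88, north 48.3 cos 329° = 41.40
Leg 2 (109°, 17.1 km): east 17.1 sin 109° = 16.17, north 17.1 cos 109° = -5.57
Current position: (-8.71, 35.83). Target: (54.2, -77.7). Remaining: Δeast = 62.91, Δnorth = -113.53.
Bearing = atan2(62.91, -113.53) mod 360° = 151.01°; distance = √((62.91)² + (-113.53)²) = 129.797 km.

151°, 129.8 km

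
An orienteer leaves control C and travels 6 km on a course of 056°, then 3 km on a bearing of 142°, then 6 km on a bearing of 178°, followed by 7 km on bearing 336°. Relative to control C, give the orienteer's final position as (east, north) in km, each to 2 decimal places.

Leg 1 (056°, 6 km): east 6 sin 56° = 4.97, north 6 cos 56° = 3.36
Leg 2 (142°, 3 km): east 3 sin 142° = 1.85, north 3 cos 142° = -2.36
Leg 3 (178°, 6 km): east 6 sin 178° = 0.21, north 6 cos 178° = -6.00
Leg 4 (336°, 7 km): east 7 sin 336° = -2.85, north 7 cos 336° = 6.39
Summing: 4.18 km east, 1.39 km north → (4.18, 1.39).

(4.18, 1.39)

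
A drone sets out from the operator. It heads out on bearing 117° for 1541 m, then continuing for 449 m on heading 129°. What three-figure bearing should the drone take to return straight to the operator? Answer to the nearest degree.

300°

Leg 1 (117°, 1541 m): east 1541 sin 117° = 1373.04, north 1541 cos 117° = -699.60
Leg 2 (129°, 449 m): east 449 sin 129° = 348.94, north 449 cos 129° = -282.56
Net displacement: 1721.98 east, -982.16 north. Direction back to start is (-1721.98, 982.16): bearing = atan2(-1721.98, 982.16) mod 360° = 299.70° ≈ 300°.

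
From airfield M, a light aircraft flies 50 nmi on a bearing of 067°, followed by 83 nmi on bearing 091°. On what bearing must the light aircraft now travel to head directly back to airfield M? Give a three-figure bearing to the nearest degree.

262°

Leg 1 (067°, 50 nmi): east 50 sin 67° = 46.03, north 50 cos 67° = 19.54
Leg 2 (091°, 83 nmi): east 83 sin 91° = 82.99, north 83 cos 91° = -1.45
Net displacement: 129.01 east, 18.09 north. Direction back to start is (-129.01, -18.09): bearing = atan2(-129.01, -18.09) mod 360° = 262.02° ≈ 262°.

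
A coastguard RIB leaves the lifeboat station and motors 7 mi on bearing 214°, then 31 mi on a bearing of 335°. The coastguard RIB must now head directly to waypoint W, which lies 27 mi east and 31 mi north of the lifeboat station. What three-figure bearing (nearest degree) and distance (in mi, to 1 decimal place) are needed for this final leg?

079°, 44.9 mi

Leg 1 (214°, 7 mi): east 7 sin 214° = -3.91, north 7 cos 214° = -5.80
Leg 2 (335°, 31 mi): east 31 sin 335° = -13.10, north 31 cos 335° = 28.10
Current position: (-17.02, 22.29). Target: (27, 31). Remaining: Δeast = 44.02, Δnorth = 8.71.
Bearing = atan2(44.02, 8.71) mod 360° = 78.81°; distance = √((44.02)² + (8.71)²) = 44.869 mi.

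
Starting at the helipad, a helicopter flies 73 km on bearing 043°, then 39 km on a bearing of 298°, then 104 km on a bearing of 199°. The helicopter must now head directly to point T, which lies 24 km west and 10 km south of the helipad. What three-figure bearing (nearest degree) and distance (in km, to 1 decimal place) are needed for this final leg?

Leg 1 (043°, 73 km): east 73 sin 43° = 49.79, north 73 cos 43° = 53.39
Leg 2 (298°, 39 km): east 39 sin 298° = -34.43, north 39 cos 298° = 18.31
Leg 3 (199°, 104 km): east 104 sin 199° = -33.86, north 104 cos 199° = -98.33
Current position: (-18.51, -26.64). Target: (-24, -10). Remaining: Δeast = -5.49, Δnorth = 16.64.
Bearing = atan2(-5.49, 16.64) mod 360° = 341.73°; distance = √((-5.49)² + (16.64)²) = 17.519 km.

342°, 17.5 km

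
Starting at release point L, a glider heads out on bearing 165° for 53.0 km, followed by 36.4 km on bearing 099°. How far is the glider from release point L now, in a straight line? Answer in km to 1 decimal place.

75.5 km

Leg 1 (165°, 53.0 km): east 53.0 sin 165° = 13.72, north 53.0 cos 165° = -51.19
Leg 2 (099°, 36.4 km): east 36.4 sin 99° = 35.95, north 36.4 cos 99° = -5.69
Net: 49.67 east, -56.89 north. Distance = √((49.67)² + (-56.89)²) = 75.520 km.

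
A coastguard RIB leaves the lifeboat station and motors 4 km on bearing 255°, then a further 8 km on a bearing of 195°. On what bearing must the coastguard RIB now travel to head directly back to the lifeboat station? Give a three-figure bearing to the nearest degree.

Leg 1 (255°, 4 km): east 4 sin 255° = -3.86, north 4 cos 255° = -1.04
Leg 2 (195°, 8 km): east 8 sin 195° = -2.07, north 8 cos 195° = -7.73
Net displacement: -5.93 east, -8.76 north. Direction back to start is (5.93, 8.76): bearing = atan2(5.93, 8.76) mod 360° = 34.11° ≈ 034°.

034°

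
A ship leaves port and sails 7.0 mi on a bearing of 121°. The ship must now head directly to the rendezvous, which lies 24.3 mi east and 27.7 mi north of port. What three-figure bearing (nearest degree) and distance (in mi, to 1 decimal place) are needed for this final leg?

Leg 1 (121°, 7.0 mi): east 7.0 sin 121° = 6.00, north 7.0 cos 121° = -3.61
Current position: (6.00, -3.61). Target: (24.3, 27.7). Remaining: Δeast = 18.30, Δnorth = 31.31.
Bearing = atan2(18.30, 31.31) mod 360° = 30.31°; distance = √((18.30)² + (31.31)²) = 36.262 mi.

030°, 36.3 mi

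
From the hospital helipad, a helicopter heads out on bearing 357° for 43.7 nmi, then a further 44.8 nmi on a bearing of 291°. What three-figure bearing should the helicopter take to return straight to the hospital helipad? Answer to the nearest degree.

144°

Leg 1 (357°, 43.7 nmi): east 43.7 sin 357° = -2.29, north 43.7 cos 357° = 43.64
Leg 2 (291°, 44.8 nmi): east 44.8 sin 291° = -41.82, north 44.8 cos 291° = 16.05
Net displacement: -44.11 east, 59.69 north. Direction back to start is (44.11, -59.69): bearing = atan2(44.11, -59.69) mod 360° = 143.54° ≈ 144°.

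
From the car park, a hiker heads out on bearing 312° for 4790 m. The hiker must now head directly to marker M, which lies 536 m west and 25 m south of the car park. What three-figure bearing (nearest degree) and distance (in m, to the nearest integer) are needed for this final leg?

Leg 1 (312°, 4790 m): east 4790 sin 312° = -3559.66, north 4790 cos 312° = 3205.14
Current position: (-3559.66, 3205.14). Target: (-536, -25). Remaining: Δeast = 3023.66, Δnorth = -3230.14.
Bearing = atan2(3023.66, -3230.14) mod 360° = 136.89°; distance = √((3023.66)² + (-3230.14)²) = 4424.513 m.

137°, 4425 m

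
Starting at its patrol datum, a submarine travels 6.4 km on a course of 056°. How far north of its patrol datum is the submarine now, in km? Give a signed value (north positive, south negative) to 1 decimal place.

Leg 1 (056°, 6.4 km): east 6.4 sin 56° = 5.31, north 6.4 cos 56° = 3.58
Net north component: 3.58 km.

3.6 km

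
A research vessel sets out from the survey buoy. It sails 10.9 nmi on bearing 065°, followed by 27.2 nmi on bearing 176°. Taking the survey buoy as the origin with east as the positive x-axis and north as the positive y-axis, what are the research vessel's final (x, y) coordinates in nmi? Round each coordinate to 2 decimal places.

(11.78, -22.53)

Leg 1 (065°, 10.9 nmi): east 10.9 sin 65° = 9.88, north 10.9 cos 65° = 4.61
Leg 2 (176°, 27.2 nmi): east 27.2 sin 176° = 1.90, north 27.2 cos 176° = -27.13
Summing: 11.78 nmi east, -22.53 nmi north → (11.78, -22.53).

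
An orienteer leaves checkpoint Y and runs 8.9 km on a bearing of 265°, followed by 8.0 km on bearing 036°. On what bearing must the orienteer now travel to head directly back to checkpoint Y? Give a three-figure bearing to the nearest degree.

Leg 1 (265°, 8.9 km): east 8.9 sin 265° = -8.87, north 8.9 cos 265° = -0.78
Leg 2 (036°, 8.0 km): east 8.0 sin 36° = 4.70, north 8.0 cos 36° = 6.47
Net displacement: -4.16 east, 5.70 north. Direction back to start is (4.16, -5.70): bearing = atan2(4.16, -5.70) mod 360° = 143.83° ≈ 144°.

144°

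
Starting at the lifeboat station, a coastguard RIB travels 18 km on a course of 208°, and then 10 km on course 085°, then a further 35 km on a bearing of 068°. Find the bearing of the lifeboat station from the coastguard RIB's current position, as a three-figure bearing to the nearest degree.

273°

Leg 1 (208°, 18 km): east 18 sin 208° = -8.45, north 18 cos 208° = -15.89
Leg 2 (085°, 10 km): east 10 sin 85° = 9.96, north 10 cos 85° = 0.87
Leg 3 (068°, 35 km): east 35 sin 68° = 32.45, north 35 cos 68° = 13.11
Net displacement: 33.96 east, -1.91 north. Direction back to start is (-33.96, 1.91): bearing = atan2(-33.96, 1.91) mod 360° = 273.22° ≈ 273°.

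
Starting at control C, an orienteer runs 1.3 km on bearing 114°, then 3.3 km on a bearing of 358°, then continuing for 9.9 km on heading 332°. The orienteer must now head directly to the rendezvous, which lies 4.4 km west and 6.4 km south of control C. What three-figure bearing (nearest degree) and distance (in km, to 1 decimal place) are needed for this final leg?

Leg 1 (114°, 1.3 km): east 1.3 sin 114° = 1.19, north 1.3 cos 114° = -0.53
Leg 2 (358°, 3.3 km): east 3.3 sin 358° = -0.12, north 3.3 cos 358° = 3.30
Leg 3 (332°, 9.9 km): east 9.9 sin 332° = -4.65, north 9.9 cos 332° = 8.74
Current position: (-3.58, 11.51). Target: (-4.4, -6.4). Remaining: Δeast = -0.82, Δnorth = -17.91.
Bearing = atan2(-0.82, -17.91) mod 360° = 182.64°; distance = √((-0.82)² + (-17.91)²) = 17.929 km.

183°, 17.9 km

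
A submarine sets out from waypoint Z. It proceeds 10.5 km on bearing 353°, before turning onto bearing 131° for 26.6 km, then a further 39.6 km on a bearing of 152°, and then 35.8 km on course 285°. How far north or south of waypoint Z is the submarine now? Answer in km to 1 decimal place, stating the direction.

32.7 km south

Leg 1 (353°, 10.5 km): east 10.5 sin 353° = -1.28, north 10.5 cos 353° = 10.42
Leg 2 (131°, 26.6 km): east 26.6 sin 131° = 20.08, north 26.6 cos 131° = -17.45
Leg 3 (152°, 39.6 km): east 39.6 sin 152° = 18.59, north 39.6 cos 152° = -34.96
Leg 4 (285°, 35.8 km): east 35.8 sin 285° = -34.58, north 35.8 cos 285° = 9.27
Net north component: -32.73 km.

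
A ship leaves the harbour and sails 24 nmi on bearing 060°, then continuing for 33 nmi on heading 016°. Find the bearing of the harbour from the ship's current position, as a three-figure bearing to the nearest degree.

Leg 1 (060°, 24 nmi): east 24 sin 60° = 20.78, north 24 cos 60° = 12.00
Leg 2 (016°, 33 nmi): east 33 sin 16° = 9.10, north 33 cos 16° = 31.72
Net displacement: 29.88 east, 43.72 north. Direction back to start is (-29.88, -43.72): bearing = atan2(-29.88, -43.72) mod 360° = 214.35° ≈ 214°.

214°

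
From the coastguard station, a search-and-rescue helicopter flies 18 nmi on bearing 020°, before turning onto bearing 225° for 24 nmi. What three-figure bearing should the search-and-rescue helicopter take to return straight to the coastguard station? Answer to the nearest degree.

090°

Leg 1 (020°, 18 nmi): east 18 sin 20° = 6.16, north 18 cos 20° = 16.91
Leg 2 (225°, 24 nmi): east 24 sin 225° = -16.97, north 24 cos 225° = -16.97
Net displacement: -10.81 east, -0.06 north. Direction back to start is (10.81, 0.06): bearing = atan2(10.81, 0.06) mod 360° = 89.70° ≈ 090°.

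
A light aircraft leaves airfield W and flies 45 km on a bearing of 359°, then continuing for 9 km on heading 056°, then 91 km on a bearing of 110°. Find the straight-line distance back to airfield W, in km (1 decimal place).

Leg 1 (359°, 45 km): east 45 sin 359° = -0.79, north 45 cos 359° = 44.99
Leg 2 (056°, 9 km): east 9 sin 56° = 7.46, north 9 cos 56° = 5.03
Leg 3 (110°, 91 km): east 91 sin 110° = 85.51, north 91 cos 110° = -31.12
Net: 92.19 east, 18.90 north. Distance = √((92.19)² + (18.90)²) = 94.106 km.

94.1 km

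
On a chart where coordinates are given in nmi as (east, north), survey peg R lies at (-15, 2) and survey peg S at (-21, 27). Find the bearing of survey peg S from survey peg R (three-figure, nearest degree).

Δeast = -21 − -15 = -6.00; Δnorth = 27 − 2 = 25.00.
Bearing = atan2(Δeast, Δnorth) mod 360° = 346.50° ≈ 347°.

347°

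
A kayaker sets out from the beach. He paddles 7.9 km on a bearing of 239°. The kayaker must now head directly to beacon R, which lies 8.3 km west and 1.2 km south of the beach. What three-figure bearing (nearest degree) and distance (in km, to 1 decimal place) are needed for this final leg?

332°, 3.3 km

Leg 1 (239°, 7.9 km): east 7.9 sin 239° = -6.77, north 7.9 cos 239° = -4.07
Current position: (-6.77, -4.07). Target: (-8.3, -1.2). Remaining: Δeast = -1.53, Δnorth = 2.87.
Bearing = atan2(-1.53, 2.87) mod 360° = 331.95°; distance = √((-1.53)² + (2.87)²) = 3.251 km.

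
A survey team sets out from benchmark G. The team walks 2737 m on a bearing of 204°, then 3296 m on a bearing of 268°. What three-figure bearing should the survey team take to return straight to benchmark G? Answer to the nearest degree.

Leg 1 (204°, 2737 m): east 2737 sin 204° = -1113.24, north 2737 cos 204° = -2500.37
Leg 2 (268°, 3296 m): east 3296 sin 268° = -3293.99, north 3296 cos 268° = -115.03
Net displacement: -4407.23 east, -2615.40 north. Direction back to start is (4407.23, 2615.40): bearing = atan2(4407.23, 2615.40) mod 360° = 59.31° ≈ 059°.

059°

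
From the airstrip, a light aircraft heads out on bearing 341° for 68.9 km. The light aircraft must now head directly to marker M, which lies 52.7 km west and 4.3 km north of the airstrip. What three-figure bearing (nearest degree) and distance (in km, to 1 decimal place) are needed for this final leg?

Leg 1 (341°, 68.9 km): east 68.9 sin 341° = -22.43, north 68.9 cos 341° = 65.15
Current position: (-22.43, 65.15). Target: (-52.7, 4.3). Remaining: Δeast = -30.27, Δnorth = -60.85.
Bearing = atan2(-30.27, -60.85) mod 360° = 206.45°; distance = √((-30.27)² + (-60.85)²) = 67.959 km.

206°, 68.0 km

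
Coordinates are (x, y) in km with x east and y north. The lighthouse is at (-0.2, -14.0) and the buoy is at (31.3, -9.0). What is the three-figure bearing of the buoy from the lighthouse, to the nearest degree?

081°

Δeast = 31.3 − -0.2 = 31.50; Δnorth = -9.0 − -14.0 = 5.00.
Bearing = atan2(Δeast, Δnorth) mod 360° = 80.98° ≈ 081°.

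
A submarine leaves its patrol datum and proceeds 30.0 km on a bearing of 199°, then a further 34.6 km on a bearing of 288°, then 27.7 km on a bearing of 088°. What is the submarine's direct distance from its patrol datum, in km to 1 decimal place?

Leg 1 (199°, 30.0 km): east 30.0 sin 199° = -9.77, north 30.0 cos 199° = -28.37
Leg 2 (288°, 34.6 km): east 34.6 sin 288° = -32.91, north 34.6 cos 288° = 10.69
Leg 3 (088°, 27.7 km): east 27.7 sin 88° = 27.68, north 27.7 cos 88° = 0.97
Net: -14.99 east, -16.71 north. Distance = √((-14.99)² + (-16.71)²) = 22.446 km.

22.4 km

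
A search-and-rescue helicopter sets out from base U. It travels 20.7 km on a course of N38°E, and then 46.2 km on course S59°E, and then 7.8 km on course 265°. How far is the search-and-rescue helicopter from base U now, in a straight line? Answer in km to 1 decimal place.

45.3 km

Leg 1 (N38°E, 20.7 km): east 20.7 sin 38° = 12.74, north 20.7 cos 38° = 16.31
Leg 2 (S59°E, 46.2 km): east 46.2 sin 121° = 39.60, north 46.2 cos 121° = -23.79
Leg 3 (265°, 7.8 km): east 7.8 sin 265° = -7.77, north 7.8 cos 265° = -0.68
Net: 44.58 east, -8.16 north. Distance = √((44.58)² + (-8.16)²) = 45.316 km.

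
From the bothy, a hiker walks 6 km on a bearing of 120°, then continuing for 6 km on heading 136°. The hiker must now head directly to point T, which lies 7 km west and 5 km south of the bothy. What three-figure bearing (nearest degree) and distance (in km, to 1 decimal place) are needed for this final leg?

Leg 1 (120°, 6 km): east 6 sin 120° = 5.20, north 6 cos 120° = -3.00
Leg 2 (136°, 6 km): east 6 sin 136° = 4.17, north 6 cos 136° = -4.32
Current position: (9.36, -7.32). Target: (-7, -5). Remaining: Δeast = -16.36, Δnorth = 2.32.
Bearing = atan2(-16.36, 2.32) mod 360° = 278.06°; distance = √((-16.36)² + (2.32)²) = 16.527 km.

278°, 16.5 km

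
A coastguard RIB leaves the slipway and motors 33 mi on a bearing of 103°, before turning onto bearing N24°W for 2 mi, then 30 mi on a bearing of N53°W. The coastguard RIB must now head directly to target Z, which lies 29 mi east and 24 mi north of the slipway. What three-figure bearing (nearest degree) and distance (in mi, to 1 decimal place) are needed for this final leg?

062°, 24.5 mi

Leg 1 (103°, 33 mi): east 33 sin 103° = 32.15, north 33 cos 103° = -7.42
Leg 2 (N24°W, 2 mi): east 2 sin 336° = -0.81, north 2 cos 336° = 1.83
Leg 3 (N53°W, 30 mi): east 30 sin 307° = -23.96, north 30 cos 307° = 18.05
Current position: (7.38, 12.46). Target: (29, 24). Remaining: Δeast = 21.62, Δnorth = 11.54.
Bearing = atan2(21.62, 11.54) mod 360° = 61.90°; distance = √((21.62)² + (11.54)²) = 24.506 mi.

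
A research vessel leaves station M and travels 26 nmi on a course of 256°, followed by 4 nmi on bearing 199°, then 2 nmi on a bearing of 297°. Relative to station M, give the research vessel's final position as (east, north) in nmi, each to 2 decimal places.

Leg 1 (256°, 26 nmi): east 26 sin 256° = -25.23, north 26 cos 256° = -6.29
Leg 2 (199°, 4 nmi): east 4 sin 199° = -1.30, north 4 cos 199° = -3.78
Leg 3 (297°, 2 nmi): east 2 sin 297° = -1.78, north 2 cos 297° = 0.91
Summing: -28.31 nmi east, -9.16 nmi north → (-28.31, -9.16).

(-28.31, -9.16)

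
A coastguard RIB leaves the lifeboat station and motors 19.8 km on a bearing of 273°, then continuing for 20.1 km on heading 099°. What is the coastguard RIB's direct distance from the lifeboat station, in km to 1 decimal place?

2.1 km

Leg 1 (273°, 19.8 km): east 19.8 sin 273° = -19.77, north 19.8 cos 273° = 1.04
Leg 2 (099°, 20.1 km): east 20.1 sin 99° = 19.85, north 20.1 cos 99° = -3.14
Net: 0.08 east, -2.11 north. Distance = √((0.08)² + (-2.11)²) = 2.110 km.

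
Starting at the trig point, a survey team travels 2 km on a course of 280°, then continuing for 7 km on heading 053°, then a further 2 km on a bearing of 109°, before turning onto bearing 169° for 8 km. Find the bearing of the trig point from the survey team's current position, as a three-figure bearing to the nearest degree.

Leg 1 (280°, 2 km): east 2 sin 280° = -1.97, north 2 cos 280° = 0.35
Leg 2 (053°, 7 km): east 7 sin 53° = 5.59, north 7 cos 53° = 4.21
Leg 3 (109°, 2 km): east 2 sin 109° = 1.89, north 2 cos 109° = -0.65
Leg 4 (169°, 8 km): east 8 sin 169° = 1.53, north 8 cos 169° = -7.85
Net displacement: 7.04 east, -3.94 north. Direction back to start is (-7.04, 3.94): bearing = atan2(-7.04, 3.94) mod 360° = 299.27° ≈ 299°.

299°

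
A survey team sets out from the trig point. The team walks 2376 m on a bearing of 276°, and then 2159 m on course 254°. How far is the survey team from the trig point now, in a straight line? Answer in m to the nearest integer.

4452 m

Leg 1 (276°, 2376 m): east 2376 sin 276° = -2362.98, north 2376 cos 276° = 248.36
Leg 2 (254°, 2159 m): east 2159 sin 254° = -2075.36, north 2159 cos 254° = -595.10
Net: -4438.35 east, -346.74 north. Distance = √((-4438.35)² + (-346.74)²) = 4451.872 m.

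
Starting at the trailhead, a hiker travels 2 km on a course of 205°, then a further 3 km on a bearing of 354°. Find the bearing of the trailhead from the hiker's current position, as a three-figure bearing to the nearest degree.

135°

Leg 1 (205°, 2 km): east 2 sin 205° = -0.85, north 2 cos 205° = -1.81
Leg 2 (354°, 3 km): east 3 sin 354° = -0.31, north 3 cos 354° = 2.98
Net displacement: -1.16 east, 1.17 north. Direction back to start is (1.16, -1.17): bearing = atan2(1.16, -1.17) mod 360° = 135.30° ≈ 135°.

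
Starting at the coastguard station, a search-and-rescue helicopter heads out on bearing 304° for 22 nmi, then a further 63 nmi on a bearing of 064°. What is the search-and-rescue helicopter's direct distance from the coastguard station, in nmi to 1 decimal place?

55.4 nmi

Leg 1 (304°, 22 nmi): east 22 sin 304° = -18.24, north 22 cos 304° = 12.30
Leg 2 (064°, 63 nmi): east 63 sin 64° = 56.62, north 63 cos 64° = 27.62
Net: 38.39 east, 39.92 north. Distance = √((38.39)² + (39.92)²) = 55.381 nmi.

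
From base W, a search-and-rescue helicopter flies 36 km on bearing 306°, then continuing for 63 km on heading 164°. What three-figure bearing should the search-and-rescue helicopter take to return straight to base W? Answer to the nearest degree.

Leg 1 (306°, 36 km): east 36 sin 306° = -29.12, north 36 cos 306° = 21.16
Leg 2 (164°, 63 km): east 63 sin 164° = 17.37, north 63 cos 164° = -60.56
Net displacement: -11.76 east, -39.40 north. Direction back to start is (11.76, 39.40): bearing = atan2(11.76, 39.40) mod 360° = 16.62° ≈ 017°.

017°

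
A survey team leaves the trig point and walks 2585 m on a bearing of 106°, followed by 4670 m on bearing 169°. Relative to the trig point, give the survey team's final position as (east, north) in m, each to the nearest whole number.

(3376, -5297)

Leg 1 (106°, 2585 m): east 2585 sin 106° = 2484.86, north 2585 cos 106° = -712.52
Leg 2 (169°, 4670 m): east 4670 sin 169° = 891.08, north 4670 cos 169° = -4584.20
Summing: 3375.94 m east, -5296.72 m north → (3376, -5297).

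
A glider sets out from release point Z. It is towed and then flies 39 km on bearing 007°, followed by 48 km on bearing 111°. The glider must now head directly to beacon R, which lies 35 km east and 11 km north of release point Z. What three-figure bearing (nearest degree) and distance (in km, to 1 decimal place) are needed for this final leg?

Leg 1 (007°, 39 km): east 39 sin 7° = 4.75, north 39 cos 7° = 38.71
Leg 2 (111°, 48 km): east 48 sin 111° = 44.81, north 48 cos 111° = -17.20
Current position: (49.56, 21.51). Target: (35, 11). Remaining: Δeast = -14.56, Δnorth = -10.51.
Bearing = atan2(-14.56, -10.51) mod 360° = 234.19°; distance = √((-14.56)² + (-10.51)²) = 17.959 km.

234°, 18.0 km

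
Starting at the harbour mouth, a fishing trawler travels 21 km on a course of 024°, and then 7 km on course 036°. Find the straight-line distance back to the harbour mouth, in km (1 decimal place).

27.9 km

Leg 1 (024°, 21 km): east 21 sin 24° = 8.54, north 21 cos 24° = 19.18
Leg 2 (036°, 7 km): east 7 sin 36° = 4.11, north 7 cos 36° = 5.66
Net: 12.66 east, 24.85 north. Distance = √((12.66)² + (24.85)²) = 27.885 km.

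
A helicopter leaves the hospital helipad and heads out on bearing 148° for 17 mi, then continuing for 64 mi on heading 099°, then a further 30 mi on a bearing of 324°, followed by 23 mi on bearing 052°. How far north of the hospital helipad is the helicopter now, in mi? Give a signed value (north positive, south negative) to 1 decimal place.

Leg 1 (148°, 17 mi): east 17 sin 148° = 9.01, north 17 cos 148° = -14.42
Leg 2 (099°, 64 mi): east 64 sin 99° = 63.21, north 64 cos 99° = -10.01
Leg 3 (324°, 30 mi): east 30 sin 324° = -17.63, north 30 cos 324° = 24.27
Leg 4 (052°, 23 mi): east 23 sin 52° = 18.12, north 23 cos 52° = 14.16
Net north component: 14.00 mi.

14.0 mi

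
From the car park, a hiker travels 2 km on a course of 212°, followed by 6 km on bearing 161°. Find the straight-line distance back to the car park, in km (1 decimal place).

7.4 km

Leg 1 (212°, 2 km): east 2 sin 212° = -1.06, north 2 cos 212° = -1.70
Leg 2 (161°, 6 km): east 6 sin 161° = 1.95, north 6 cos 161° = -5.67
Net: 0.89 east, -7.37 north. Distance = √((0.89)² + (-7.37)²) = 7.423 km.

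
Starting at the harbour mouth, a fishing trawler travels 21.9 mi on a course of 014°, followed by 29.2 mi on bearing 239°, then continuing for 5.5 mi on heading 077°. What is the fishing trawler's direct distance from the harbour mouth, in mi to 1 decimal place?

16.2 mi

Leg 1 (014°, 21.9 mi): east 21.9 sin 14° = 5.30, north 21.9 cos 14° = 21.25
Leg 2 (239°, 29.2 mi): east 29.2 sin 239° = -25.03, north 29.2 cos 239° = -15.04
Leg 3 (077°, 5.5 mi): east 5.5 sin 77° = 5.36, north 5.5 cos 77° = 1.24
Net: -14.37 east, 7.45 north. Distance = √((-14.37)² + (7.45)²) = 16.187 mi.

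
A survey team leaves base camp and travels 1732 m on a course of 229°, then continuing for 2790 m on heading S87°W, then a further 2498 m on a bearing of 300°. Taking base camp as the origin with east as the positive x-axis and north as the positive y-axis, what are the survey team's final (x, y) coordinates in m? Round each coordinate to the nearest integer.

Leg 1 (229°, 1732 m): east 1732 sin 229° = -1307.16, north 1732 cos 229° = -1136.29
Leg 2 (S87°W, 2790 m): east 2790 sin 267° = -2786.18, north 2790 cos 267° = -146.02
Leg 3 (300°, 2498 m): east 2498 sin 300° = -2163.33, north 2498 cos 300° = 1249.00
Summing: -6256.66 m east, -33.31 m north → (-6257, -33).

(-6257, -33)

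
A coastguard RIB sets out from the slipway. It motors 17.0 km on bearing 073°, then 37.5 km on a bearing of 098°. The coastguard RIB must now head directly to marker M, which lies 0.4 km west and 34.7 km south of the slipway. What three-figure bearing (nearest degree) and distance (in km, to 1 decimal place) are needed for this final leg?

237°, 63.9 km

Leg 1 (073°, 17.0 km): east 17.0 sin 73° = 16.26, north 17.0 cos 73° = 4.97
Leg 2 (098°, 37.5 km): east 37.5 sin 98° = 37.14, north 37.5 cos 98° = -5.22
Current position: (53.39, -0.25). Target: (-0.4, -34.7). Remaining: Δeast = -53.79, Δnorth = -34.45.
Bearing = atan2(-53.79, -34.45) mod 360° = 237.36°; distance = √((-53.79)² + (-34.45)²) = 63.879 km.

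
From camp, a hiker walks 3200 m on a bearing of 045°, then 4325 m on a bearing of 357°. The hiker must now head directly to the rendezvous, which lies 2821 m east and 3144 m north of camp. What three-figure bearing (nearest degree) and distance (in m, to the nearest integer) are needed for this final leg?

Leg 1 (045°, 3200 m): east 3200 sin 45° = 2262.74, north 3200 cos 45° = 2262.74
Leg 2 (357°, 4325 m): east 4325 sin 357° = -226.35, north 4325 cos 357° = 4319.07
Current position: (2036.39, 6581.81). Target: (2821, 3144). Remaining: Δeast = 784.61, Δnorth = -3437.81.
Bearing = atan2(784.61, -3437.81) mod 360° = 167.14°; distance = √((784.61)² + (-3437.81)²) = 3526.214 m.

167°, 3526 m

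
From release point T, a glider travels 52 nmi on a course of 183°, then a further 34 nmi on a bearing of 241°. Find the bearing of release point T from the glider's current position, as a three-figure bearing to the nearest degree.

025°

Leg 1 (183°, 52 nmi): east 52 sin 183° = -2.72, north 52 cos 183° = -51.93
Leg 2 (241°, 34 nmi): east 34 sin 241° = -29.74, north 34 cos 241° = -16.48
Net displacement: -32.46 east, -68.41 north. Direction back to start is (32.46, 68.41): bearing = atan2(32.46, 68.41) mod 360° = 25.38° ≈ 025°.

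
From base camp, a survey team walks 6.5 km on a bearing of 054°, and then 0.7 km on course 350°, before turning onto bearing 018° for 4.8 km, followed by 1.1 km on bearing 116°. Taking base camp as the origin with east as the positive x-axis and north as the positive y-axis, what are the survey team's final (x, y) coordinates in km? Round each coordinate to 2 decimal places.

Leg 1 (054°, 6.5 km): east 6.5 sin 54° = 5.26, north 6.5 cos 54° = 3.82
Leg 2 (350°, 0.7 km): east 0.7 sin 350° = -0.12, north 0.7 cos 350° = 0.69
Leg 3 (018°, 4.8 km): east 4.8 sin 18° = 1.48, north 4.8 cos 18° = 4.57
Leg 4 (116°, 1.1 km): east 1.1 sin 116° = 0.99, north 1.1 cos 116° = -0.48
Summing: 7.61 km east, 8.59 km north → (7.61, 8.59).

(7.61, 8.59)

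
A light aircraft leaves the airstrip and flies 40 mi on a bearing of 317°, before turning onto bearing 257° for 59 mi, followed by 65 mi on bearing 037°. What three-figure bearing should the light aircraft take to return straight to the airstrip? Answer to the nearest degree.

Leg 1 (317°, 40 mi): east 40 sin 317° = -27.28, north 40 cos 317° = 29.25
Leg 2 (257°, 59 mi): east 59 sin 257° = -57.49, north 59 cos 257° = -13.27
Leg 3 (037°, 65 mi): east 65 sin 37° = 39.12, north 65 cos 37° = 51.91
Net displacement: -45.65 east, 67.89 north. Direction back to start is (45.65, -67.89): bearing = atan2(45.65, -67.89) mod 360° = 146.08° ≈ 146°.

146°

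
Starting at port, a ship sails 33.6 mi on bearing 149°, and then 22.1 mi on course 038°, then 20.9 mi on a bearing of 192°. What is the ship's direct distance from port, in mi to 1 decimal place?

Leg 1 (149°, 33.6 mi): east 33.6 sin 149° = 17.31, north 33.6 cos 149° = -28.80
Leg 2 (038°, 22.1 mi): east 22.1 sin 38° = 13.61, north 22.1 cos 38° = 17.42
Leg 3 (192°, 20.9 mi): east 20.9 sin 192° = -4.35, north 20.9 cos 192° = -20.44
Net: 26.57 east, -31.83 north. Distance = √((26.57)² + (-31.83)²) = 41.459 mi.

41.5 mi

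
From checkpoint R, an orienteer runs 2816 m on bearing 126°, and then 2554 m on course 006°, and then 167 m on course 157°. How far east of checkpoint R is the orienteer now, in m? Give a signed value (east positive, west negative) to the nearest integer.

2610 m

Leg 1 (126°, 2816 m): east 2816 sin 126° = 2278.19, north 2816 cos 126° = -1655.20
Leg 2 (006°, 2554 m): east 2554 sin 6° = 266.97, north 2554 cos 6° = 2540.01
Leg 3 (157°, 167 m): east 167 sin 157° = 65.25, north 167 cos 157° = -153.72
Net east component: 2610.41 m.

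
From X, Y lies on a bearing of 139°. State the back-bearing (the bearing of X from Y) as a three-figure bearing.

Back-bearing = 139° + 180° = 319°.

319°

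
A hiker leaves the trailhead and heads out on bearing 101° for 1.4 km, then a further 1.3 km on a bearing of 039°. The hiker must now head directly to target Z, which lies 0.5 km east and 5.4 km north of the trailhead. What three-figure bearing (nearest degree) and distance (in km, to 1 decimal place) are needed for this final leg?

Leg 1 (101°, 1.4 km): east 1.4 sin 101° = 1.37, north 1.4 cos 101° = -0.27
Leg 2 (039°, 1.3 km): east 1.3 sin 39° = 0.82, north 1.3 cos 39° = 1.01
Current position: (2.19, 0.74). Target: (0.5, 5.4). Remaining: Δeast = -1.69, Δnorth = 4.66.
Bearing = atan2(-1.69, 4.66) mod 360° = 340.03°; distance = √((-1.69)² + (4.66)²) = 4.955 km.

340°, 5.0 km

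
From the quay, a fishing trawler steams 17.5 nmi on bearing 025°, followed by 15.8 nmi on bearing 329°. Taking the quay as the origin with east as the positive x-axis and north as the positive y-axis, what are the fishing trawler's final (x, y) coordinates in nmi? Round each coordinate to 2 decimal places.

Leg 1 (025°, 17.5 nmi): east 17.5 sin 25° = 7.40, north 17.5 cos 25° = 15.86
Leg 2 (329°, 15.8 nmi): east 15.8 sin 329° = -8.14, north 15.8 cos 329° = 13.54
Summing: -0.74 nmi east, 29.40 nmi north → (-0.74, 29.40).

(-0.74, 29.40)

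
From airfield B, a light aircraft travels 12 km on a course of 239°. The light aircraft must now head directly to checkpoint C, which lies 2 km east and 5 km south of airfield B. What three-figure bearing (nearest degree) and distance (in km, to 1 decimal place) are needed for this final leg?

Leg 1 (239°, 12 km): east 12 sin 239° = -10.29, north 12 cos 239° = -6.18
Current position: (-10.29, -6.18). Target: (2, -5). Remaining: Δeast = 12.29, Δnorth = 1.18.
Bearing = atan2(12.29, 1.18) mod 360° = 84.51°; distance = √((12.29)² + (1.18)²) = 12.343 km.

085°, 12.3 km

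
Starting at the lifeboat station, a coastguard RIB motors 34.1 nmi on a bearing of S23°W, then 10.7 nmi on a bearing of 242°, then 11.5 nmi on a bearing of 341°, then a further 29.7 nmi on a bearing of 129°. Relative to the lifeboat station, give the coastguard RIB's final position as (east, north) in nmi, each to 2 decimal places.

Leg 1 (S23°W, 34.1 nmi): east 34.1 sin 203° = -13.32, north 34.1 cos 203° = -31.39
Leg 2 (242°, 10.7 nmi): east 10.7 sin 242° = -9.45, north 10.7 cos 242° = -5.02
Leg 3 (341°, 11.5 nmi): east 11.5 sin 341° = -3.74, north 11.5 cos 341° = 10.87
Leg 4 (129°, 29.7 nmi): east 29.7 sin 129° = 23.08, north 29.7 cos 129° = -18.69
Summing: -3.43 nmi east, -44.23 nmi north → (-3.43, -44.23).

(-3.43, -44.23)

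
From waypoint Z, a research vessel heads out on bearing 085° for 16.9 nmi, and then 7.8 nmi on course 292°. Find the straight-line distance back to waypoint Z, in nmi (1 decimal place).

Leg 1 (085°, 16.9 nmi): east 16.9 sin 85° = 16.84, north 16.9 cos 85° = 1.47
Leg 2 (292°, 7.8 nmi): east 7.8 sin 292° = -7.23, north 7.8 cos 292° = 2.92
Net: 9.60 east, 4.39 north. Distance = √((9.60)² + (4.39)²) = 10.561 nmi.

10.6 nmi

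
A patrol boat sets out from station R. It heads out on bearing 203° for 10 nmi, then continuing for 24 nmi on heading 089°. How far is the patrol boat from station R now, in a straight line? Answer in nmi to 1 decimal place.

Leg 1 (203°, 10 nmi): east 10 sin 203° = -3.91, north 10 cos 203° = -9.21
Leg 2 (089°, 24 nmi): east 24 sin 89° = 24.00, north 24 cos 89° = 0.42
Net: 20.09 east, -8.79 north. Distance = √((20.09)² + (-8.79)²) = 21.926 nmi.

21.9 nmi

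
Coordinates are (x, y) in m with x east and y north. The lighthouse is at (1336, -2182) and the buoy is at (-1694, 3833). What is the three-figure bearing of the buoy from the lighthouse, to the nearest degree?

Δeast = -1694 − 1336 = -3030.00; Δnorth = 3833 − -2182 = 6015.00.
Bearing = atan2(Δeast, Δnorth) mod 360° = 333.26° ≈ 333°.

333°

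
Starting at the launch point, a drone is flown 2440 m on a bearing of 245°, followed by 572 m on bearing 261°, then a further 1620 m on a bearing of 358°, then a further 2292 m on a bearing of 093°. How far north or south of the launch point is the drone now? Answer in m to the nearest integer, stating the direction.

Leg 1 (245°, 2440 m): east 2440 sin 245° = -2211.39, north 2440 cos 245° = -1031.19
Leg 2 (261°, 572 m): east 572 sin 261° = -564.96, north 572 cos 261° = -89.48
Leg 3 (358°, 1620 m): east 1620 sin 358° = -56.54, north 1620 cos 358° = 1619.01
Leg 4 (093°, 2292 m): east 2292 sin 93° = 2288.86, north 2292 cos 93° = -119.95
Net north component: 378.39 m.

378 m north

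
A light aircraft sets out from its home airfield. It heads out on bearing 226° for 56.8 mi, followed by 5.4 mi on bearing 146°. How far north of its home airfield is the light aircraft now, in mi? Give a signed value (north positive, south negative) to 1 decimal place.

-43.9 mi

Leg 1 (226°, 56.8 mi): east 56.8 sin 226° = -40.86, north 56.8 cos 226° = -39.46
Leg 2 (146°, 5.4 mi): east 5.4 sin 146° = 3.02, north 5.4 cos 146° = -4.48
Net north component: -43.93 mi.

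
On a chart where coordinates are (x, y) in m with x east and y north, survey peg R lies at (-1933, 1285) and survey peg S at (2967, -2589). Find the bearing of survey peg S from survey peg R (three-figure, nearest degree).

128°

Δeast = 2967 − -1933 = 4900.00; Δnorth = -2589 − 1285 = -3874.00.
Bearing = atan2(Δeast, Δnorth) mod 360° = 128.33° ≈ 128°.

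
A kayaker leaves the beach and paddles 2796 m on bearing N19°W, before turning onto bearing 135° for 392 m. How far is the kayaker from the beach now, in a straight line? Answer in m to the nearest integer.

2450 m

Leg 1 (N19°W, 2796 m): east 2796 sin 341° = -910.29, north 2796 cos 341° = 2643.67
Leg 2 (135°, 392 m): east 392 sin 135° = 277.19, north 392 cos 135° = -277.19
Net: -633.10 east, 2366.48 north. Distance = √((-633.10)² + (2366.48)²) = 2449.707 m.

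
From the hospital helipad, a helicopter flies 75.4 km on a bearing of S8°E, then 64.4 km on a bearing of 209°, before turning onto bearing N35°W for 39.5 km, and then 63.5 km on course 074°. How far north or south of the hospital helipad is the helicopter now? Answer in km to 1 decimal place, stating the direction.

Leg 1 (S8°E, 75.4 km): east 75.4 sin 172° = 10.49, north 75.4 cos 172° = -74.67
Leg 2 (209°, 64.4 km): east 64.4 sin 209° = -31.22, north 64.4 cos 209° = -56.33
Leg 3 (N35°W, 39.5 km): east 39.5 sin 325° = -22.66, north 39.5 cos 325° = 32.36
Leg 4 (074°, 63.5 km): east 63.5 sin 74° = 61.04, north 63.5 cos 74° = 17.50
Net north component: -81.13 km.

81.1 km south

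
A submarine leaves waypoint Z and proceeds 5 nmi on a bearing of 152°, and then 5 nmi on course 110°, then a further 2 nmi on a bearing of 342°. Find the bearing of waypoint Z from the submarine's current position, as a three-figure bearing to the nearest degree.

Leg 1 (152°, 5 nmi): east 5 sin 152° = 2.35, north 5 cos 152° = -4.41
Leg 2 (110°, 5 nmi): east 5 sin 110° = 4.70, north 5 cos 110° = -1.71
Leg 3 (342°, 2 nmi): east 2 sin 342° = -0.62, north 2 cos 342° = 1.90
Net displacement: 6.43 east, -4.22 north. Direction back to start is (-6.43, 4.22): bearing = atan2(-6.43, 4.22) mod 360° = 303.30° ≈ 303°.

303°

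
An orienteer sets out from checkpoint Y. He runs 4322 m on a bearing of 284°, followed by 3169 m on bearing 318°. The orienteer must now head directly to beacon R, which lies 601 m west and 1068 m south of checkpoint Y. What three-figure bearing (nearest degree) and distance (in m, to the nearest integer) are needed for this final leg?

Leg 1 (284°, 4322 m): east 4322 sin 284° = -4193.62, north 4322 cos 284° = 1045.59
Leg 2 (318°, 3169 m): east 3169 sin 318° = -2120.47, north 3169 cos 318° = 2355.03
Current position: (-6314.09, 3400.61). Target: (-601, -1068). Remaining: Δeast = 5713.09, Δnorth = -4468.61.
Bearing = atan2(5713.09, -4468.61) mod 360° = 128.03°; distance = √((5713.09)² + (-4468.61)²) = 7253.132 m.

128°, 7253 m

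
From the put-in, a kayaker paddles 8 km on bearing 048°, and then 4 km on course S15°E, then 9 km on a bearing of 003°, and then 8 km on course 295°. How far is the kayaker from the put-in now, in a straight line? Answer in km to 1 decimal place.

13.9 km

Leg 1 (048°, 8 km): east 8 sin 48° = 5.95, north 8 cos 48° = 5.35
Leg 2 (S15°E, 4 km): east 4 sin 165° = 1.04, north 4 cos 165° = -3.86
Leg 3 (003°, 9 km): east 9 sin 3° = 0.47, north 9 cos 3° = 8.99
Leg 4 (295°, 8 km): east 8 sin 295° = -7.25, north 8 cos 295° = 3.38
Net: 0.20 east, 13.86 north. Distance = √((0.20)² + (13.86)²) = 13.859 km.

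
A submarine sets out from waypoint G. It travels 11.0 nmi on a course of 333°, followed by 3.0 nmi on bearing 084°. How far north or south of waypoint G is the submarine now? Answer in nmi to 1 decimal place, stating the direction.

10.1 nmi north

Leg 1 (333°, 11.0 nmi): east 11.0 sin 333° = -4.99, north 11.0 cos 333° = 9.80
Leg 2 (084°, 3.0 nmi): east 3.0 sin 84° = 2.98, north 3.0 cos 84° = 0.31
Net north component: 10.11 nmi.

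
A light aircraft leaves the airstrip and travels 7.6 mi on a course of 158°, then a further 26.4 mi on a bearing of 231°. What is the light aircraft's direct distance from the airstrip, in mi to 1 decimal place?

Leg 1 (158°, 7.6 mi): east 7.6 sin 158° = 2.85, north 7.6 cos 158° = -7.05
Leg 2 (231°, 26.4 mi): east 26.4 sin 231° = -20.52, north 26.4 cos 231° = -16.61
Net: -17.67 east, -23.66 north. Distance = √((-17.67)² + (-23.66)²) = 29.530 mi.

29.5 mi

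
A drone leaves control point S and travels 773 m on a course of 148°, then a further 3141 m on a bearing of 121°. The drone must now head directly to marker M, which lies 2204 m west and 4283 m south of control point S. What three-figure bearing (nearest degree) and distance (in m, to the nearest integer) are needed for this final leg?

Leg 1 (148°, 773 m): east 773 sin 148° = 409.63, north 773 cos 148° = -655.54
Leg 2 (121°, 3141 m): east 3141 sin 121° = 2692.36, north 3141 cos 121° = -1617.73
Current position: (3101.99, -2273.28). Target: (-2204, -4283). Remaining: Δeast = -5305.99, Δnorth = -2009.72.
Bearing = atan2(-5305.99, -2009.72) mod 360° = 249.26°; distance = √((-5305.99)² + (-2009.72)²) = 5673.845 m.

249°, 5674 m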